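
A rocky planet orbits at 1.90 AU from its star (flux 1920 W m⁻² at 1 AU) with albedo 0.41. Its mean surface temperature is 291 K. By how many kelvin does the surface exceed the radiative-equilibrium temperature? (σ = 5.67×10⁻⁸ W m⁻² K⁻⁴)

S = 1920/1.90² = 531.9 W m⁻².
T_eq = [S(1−A)/(4σ)]^(1/4) = [531.9×0.59/(4×5.67×10⁻⁸)]^(1/4) = 192.9 K.
ΔT = T_surf − T_eq = 291 − 192.9.

ΔT ≈ 98.1 K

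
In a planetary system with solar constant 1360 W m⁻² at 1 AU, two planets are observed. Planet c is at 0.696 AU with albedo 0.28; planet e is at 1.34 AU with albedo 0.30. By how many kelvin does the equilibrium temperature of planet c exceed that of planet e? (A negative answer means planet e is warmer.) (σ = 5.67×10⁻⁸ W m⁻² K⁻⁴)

ΔT ≈ 87.4 K

T_eq = [S₀(1−A)/(4σd²)]^(1/4), so T ∝ (1−A)^(1/4) / √d.
T₁ = [1360×0.72/(4×5.67×10⁻⁸×0.696²)]^(1/4) = 307.26 K.
T₂ = [1360×0.70/(4×5.67×10⁻⁸×1.34²)]^(1/4) = 219.89 K.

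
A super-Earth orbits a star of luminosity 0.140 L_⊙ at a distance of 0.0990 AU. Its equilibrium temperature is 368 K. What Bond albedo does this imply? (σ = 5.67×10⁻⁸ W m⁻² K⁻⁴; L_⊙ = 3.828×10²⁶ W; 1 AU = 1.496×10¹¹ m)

A ≈ 0.79

d = 0.0990 AU = 1.48×10¹⁰ m.
L = 0.140 × 3.828×10²⁶ = 5.36×10²⁵ W.
Flux: S = L/(4πd²) = 5.36×10²⁵/(4π×(1.48×10¹⁰)²) = 1.94×10⁴ W m⁻².
From T_eq⁴ = S(1−A)/(4σ): 1−A = 4σT_eq⁴/S.
1−A = 4 × 5.67×10⁻⁸ × (368)⁴ / 1.94×10⁴ = 0.214.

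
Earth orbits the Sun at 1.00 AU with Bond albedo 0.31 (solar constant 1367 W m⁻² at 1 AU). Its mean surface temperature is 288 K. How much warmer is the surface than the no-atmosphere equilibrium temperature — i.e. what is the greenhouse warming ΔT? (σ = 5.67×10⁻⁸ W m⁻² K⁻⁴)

S = 1367/1.00² = 1367 W m⁻².
T_eq = [S(1−A)/(4σ)]^(1/4) = [1367×0.69/(4×5.67×10⁻⁸)]^(1/4) = 253.9 K.
ΔT = T_surf − T_eq = 288 − 253.9.

ΔT ≈ 34.1 K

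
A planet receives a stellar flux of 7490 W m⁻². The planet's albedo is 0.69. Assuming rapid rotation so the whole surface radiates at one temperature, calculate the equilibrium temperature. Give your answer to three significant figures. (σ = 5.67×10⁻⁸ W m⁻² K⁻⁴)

T_eq ≈ 318 K

Energy balance: absorbed = emitted ⇒ πR²·S(1−A) = 4πR²·σT_eq⁴, so T_eq⁴ = S(1−A)/(4σ).
T_eq = [7490 × 0.31 / (4 × 5.67×10⁻⁸)]^(1/4) = (1.02×10¹⁰)^(1/4) = 318 K.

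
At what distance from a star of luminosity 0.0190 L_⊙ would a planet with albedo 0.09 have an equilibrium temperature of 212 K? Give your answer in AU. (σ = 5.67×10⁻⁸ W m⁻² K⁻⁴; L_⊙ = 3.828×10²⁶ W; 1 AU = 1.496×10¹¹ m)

L = 0.0190 × 3.828×10²⁶ = 7.27×10²⁴ W.
From T_eq⁴ = L(1−A)/(16πσd²): d = √[L(1−A)/(16πσT_eq⁴)].
d = √[7.27×10²⁴ × 0.91 / (16π × 5.67×10⁻⁸ × (212)⁴)] = 3.39×10¹⁰ m = 0.227 AU.

d ≈ 0.227 AU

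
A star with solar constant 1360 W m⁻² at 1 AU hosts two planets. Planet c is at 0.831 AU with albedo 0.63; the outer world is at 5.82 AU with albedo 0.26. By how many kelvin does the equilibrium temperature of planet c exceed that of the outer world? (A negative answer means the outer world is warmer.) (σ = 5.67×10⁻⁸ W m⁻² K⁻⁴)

ΔT ≈ 131.1 K

T_eq = [S₀(1−A)/(4σd²)]^(1/4), so T ∝ (1−A)^(1/4) / √d.
T₁ = [1360×0.37/(4×5.67×10⁻⁸×0.831²)]^(1/4) = 238.08 K.
T₂ = [1360×0.74/(4×5.67×10⁻⁸×5.82²)]^(1/4) = 106.98 K.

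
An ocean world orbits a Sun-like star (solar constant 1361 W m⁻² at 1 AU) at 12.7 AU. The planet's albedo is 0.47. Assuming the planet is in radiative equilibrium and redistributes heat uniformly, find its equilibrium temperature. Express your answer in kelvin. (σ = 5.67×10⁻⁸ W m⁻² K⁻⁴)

Flux at 12.7 AU: S = 1361/12.7² = 8.44 W m⁻².
Energy balance: absorbed = emitted ⇒ πR²·S(1−A) = 4πR²·σT_eq⁴, so T_eq⁴ = S(1−A)/(4σ).
T_eq = [8.44 × 0.53 / (4 × 5.67×10⁻⁸)]^(1/4) = (1.97×10⁷)^(1/4) = 66.6 K.

T_eq ≈ 66.6 K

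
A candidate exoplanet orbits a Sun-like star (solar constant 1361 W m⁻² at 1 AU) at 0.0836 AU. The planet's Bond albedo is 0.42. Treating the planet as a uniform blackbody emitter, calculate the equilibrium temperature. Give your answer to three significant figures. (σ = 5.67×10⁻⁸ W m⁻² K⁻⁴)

Flux at 0.0836 AU: S = 1361/0.0836² = 1.95×10⁵ W m⁻².
Energy balance: absorbed = emitted ⇒ πR²·S(1−A) = 4πR²·σT_eq⁴, so T_eq⁴ = S(1−A)/(4σ).
T_eq = [1.95×10⁵ × 0.58 / (4 × 5.67×10⁻⁸)]^(1/4) = (4.98×10¹¹)^(1/4) = 840 K.

T_eq ≈ 840 K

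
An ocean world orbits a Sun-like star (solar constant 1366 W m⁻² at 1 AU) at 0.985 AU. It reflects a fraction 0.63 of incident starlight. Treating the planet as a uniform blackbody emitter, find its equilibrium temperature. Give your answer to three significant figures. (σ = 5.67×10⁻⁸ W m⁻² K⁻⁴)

T_eq ≈ 219 K

Flux at 0.985 AU: S = 1366/0.985² = 1410 W m⁻².
Energy balance: absorbed = emitted ⇒ πR²·S(1−A) = 4πR²·σT_eq⁴, so T_eq⁴ = S(1−A)/(4σ).
T_eq = [1410 × 0.37 / (4 × 5.67×10⁻⁸)]^(1/4) = (2.30×10⁹)^(1/4) = 219 K.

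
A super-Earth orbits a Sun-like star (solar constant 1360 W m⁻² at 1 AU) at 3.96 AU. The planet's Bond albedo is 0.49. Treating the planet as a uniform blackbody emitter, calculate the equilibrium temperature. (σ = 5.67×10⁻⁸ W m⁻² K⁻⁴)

Flux at 3.96 AU: S = 1360/3.96² = 86.7 W m⁻².
Energy balance: absorbed = emitted ⇒ πR²·S(1−A) = 4πR²·σT_eq⁴, so T_eq⁴ = S(1−A)/(4σ).
T_eq = [86.7 × 0.51 / (4 × 5.67×10⁻⁸)]^(1/4) = (1.95×10⁸)^(1/4) = 118 K.

T_eq ≈ 118 K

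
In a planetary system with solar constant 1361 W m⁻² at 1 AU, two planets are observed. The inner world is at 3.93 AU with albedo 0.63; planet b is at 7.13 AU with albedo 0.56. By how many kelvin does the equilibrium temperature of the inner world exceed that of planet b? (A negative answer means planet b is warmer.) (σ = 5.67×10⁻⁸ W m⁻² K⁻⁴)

T_eq = [S₀(1−A)/(4σd²)]^(1/4), so T ∝ (1−A)^(1/4) / √d.
T₁ = [1361×0.37/(4×5.67×10⁻⁸×3.93²)]^(1/4) = 109.50 K.
T₂ = [1361×0.44/(4×5.67×10⁻⁸×7.13²)]^(1/4) = 84.89 K.

ΔT ≈ 24.6 K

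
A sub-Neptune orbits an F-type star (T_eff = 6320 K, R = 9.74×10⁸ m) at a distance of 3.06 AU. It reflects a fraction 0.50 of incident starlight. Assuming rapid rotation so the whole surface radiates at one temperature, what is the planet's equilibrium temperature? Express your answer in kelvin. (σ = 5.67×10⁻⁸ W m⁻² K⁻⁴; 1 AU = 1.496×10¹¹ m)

T_eq ≈ 173 K

d = 3.06 AU = 4.58×10¹¹ m.
L = 4πR_⋆²σT_⋆⁴ = 4π(9.74×10⁸)² × 5.67×10⁻⁸ × (6320)⁴ = 1.08×10²⁷ W.
S = L/(4πd²) = 410 W m⁻².
Energy balance: absorbed = emitted ⇒ πR²·S(1−A) = 4πR²·σT_eq⁴, so T_eq⁴ = S(1−A)/(4σ).
T_eq = [410 × 0.50 / (4 × 5.67×10⁻⁸)]^(1/4) = (9.03×10⁸)^(1/4) = 173 K.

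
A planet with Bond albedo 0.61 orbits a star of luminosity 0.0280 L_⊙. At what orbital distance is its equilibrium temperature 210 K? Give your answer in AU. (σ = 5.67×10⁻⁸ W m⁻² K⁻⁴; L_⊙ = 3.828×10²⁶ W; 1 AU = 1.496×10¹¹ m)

d ≈ 0.184 AU

L = 0.0280 × 3.828×10²⁶ = 1.07×10²⁵ W.
From T_eq⁴ = L(1−A)/(16πσd²): d = √[L(1−A)/(16πσT_eq⁴)].
d = √[1.07×10²⁵ × 0.39 / (16π × 5.67×10⁻⁸ × (210)⁴)] = 2.75×10¹⁰ m = 0.184 AU.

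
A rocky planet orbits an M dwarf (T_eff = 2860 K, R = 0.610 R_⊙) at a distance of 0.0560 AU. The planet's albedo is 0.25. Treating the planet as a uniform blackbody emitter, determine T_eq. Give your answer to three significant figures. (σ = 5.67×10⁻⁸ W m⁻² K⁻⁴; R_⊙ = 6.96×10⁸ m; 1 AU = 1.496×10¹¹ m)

R_⋆ = 0.610 × 6.96×10⁸ = 4.25×10⁸ m.
d = 0.0560 AU = 8.38×10⁹ m.
L = 4πR_⋆²σT_⋆⁴ = 4π(4.25×10⁸)² × 5.67×10⁻⁸ × (2860)⁴ = 8.59×10²⁴ W.
S = L/(4πd²) = 9740 W m⁻².
Energy balance: absorbed = emitted ⇒ πR²·S(1−A) = 4πR²·σT_eq⁴, so T_eq⁴ = S(1−A)/(4σ).
T_eq = [9740 × 0.75 / (4 × 5.67×10⁻⁸)]^(1/4) = (3.22×10¹⁰)^(1/4) = 424 K.

T_eq ≈ 424 K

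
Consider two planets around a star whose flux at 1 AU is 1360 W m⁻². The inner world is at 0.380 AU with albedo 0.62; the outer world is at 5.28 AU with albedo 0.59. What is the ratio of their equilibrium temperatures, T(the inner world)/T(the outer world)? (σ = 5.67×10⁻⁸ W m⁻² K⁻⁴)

T_eq = [S₀(1−A)/(4σd²)]^(1/4), so T ∝ (1−A)^(1/4) / √d.
T₁ = [1360×0.38/(4×5.67×10⁻⁸×0.380²)]^(1/4) = 354.43 K.
T₂ = [1360×0.41/(4×5.67×10⁻⁸×5.28²)]^(1/4) = 96.91 K.

T₁/T₂ ≈ 3.657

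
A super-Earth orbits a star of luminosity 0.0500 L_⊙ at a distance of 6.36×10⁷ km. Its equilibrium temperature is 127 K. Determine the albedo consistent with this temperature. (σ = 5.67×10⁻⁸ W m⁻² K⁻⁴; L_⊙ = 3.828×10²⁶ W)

A ≈ 0.84

d = 6.36×10⁷ km = 6.36×10¹⁰ m.
L = 0.0500 × 3.828×10²⁶ = 1.91×10²⁵ W.
Flux: S = L/(4πd²) = 1.91×10²⁵/(4π×(6.36×10¹⁰)²) = 377 W m⁻².
From T_eq⁴ = S(1−A)/(4σ): 1−A = 4σT_eq⁴/S.
1−A = 4 × 5.67×10⁻⁸ × (127)⁴ / 377 = 0.157.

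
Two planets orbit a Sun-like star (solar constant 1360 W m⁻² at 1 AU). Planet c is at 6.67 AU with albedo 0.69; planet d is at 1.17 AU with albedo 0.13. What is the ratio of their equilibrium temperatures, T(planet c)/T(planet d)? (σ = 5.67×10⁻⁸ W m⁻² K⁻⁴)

T₁/T₂ ≈ 0.324

T_eq = [S₀(1−A)/(4σd²)]^(1/4), so T ∝ (1−A)^(1/4) / √d.
T₁ = [1360×0.31/(4×5.67×10⁻⁸×6.67²)]^(1/4) = 80.40 K.
T₂ = [1360×0.87/(4×5.67×10⁻⁸×1.17²)]^(1/4) = 248.46 K.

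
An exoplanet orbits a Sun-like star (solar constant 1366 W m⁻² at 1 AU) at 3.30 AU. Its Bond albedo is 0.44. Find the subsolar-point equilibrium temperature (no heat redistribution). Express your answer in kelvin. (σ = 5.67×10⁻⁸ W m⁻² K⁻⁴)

T_ss ≈ 188 K

Flux at 3.30 AU: S = 1366/3.30² = 125 W m⁻².
At the subsolar point the surface absorbs S(1−A) and emits σT⁴ per unit area — no factor of 4, since only the local patch is in balance.
T = [125 × 0.56 / 5.67×10⁻⁸]^(1/4) = (1.24×10⁹)^(1/4) = 188 K.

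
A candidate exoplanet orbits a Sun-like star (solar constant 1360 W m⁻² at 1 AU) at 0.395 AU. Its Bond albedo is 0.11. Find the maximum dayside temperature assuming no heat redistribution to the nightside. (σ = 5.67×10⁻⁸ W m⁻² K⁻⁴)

Flux at 0.395 AU: S = 1360/0.395² = 8720 W m⁻².
With no redistribution each surface element balances locally: S(1−A) = σT⁴.
T = [8720 × 0.89 / 5.67×10⁻⁸]^(1/4) = (1.37×10¹¹)^(1/4) = 608 K.

T_ss ≈ 608 K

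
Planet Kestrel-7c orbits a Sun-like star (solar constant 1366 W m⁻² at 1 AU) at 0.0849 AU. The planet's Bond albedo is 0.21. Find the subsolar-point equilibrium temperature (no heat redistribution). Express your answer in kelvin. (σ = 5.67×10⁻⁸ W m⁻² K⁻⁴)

Flux at 0.0849 AU: S = 1366/0.0849² = 1.90×10⁵ W m⁻².
At the subsolar point the surface absorbs S(1−A) and emits σT⁴ per unit area — no factor of 4, since only the local patch is in balance.
T = [1.90×10⁵ × 0.79 / 5.67×10⁻⁸]^(1/4) = (2.64×10¹²)^(1/4) = 1270 K.

T_ss ≈ 1270 K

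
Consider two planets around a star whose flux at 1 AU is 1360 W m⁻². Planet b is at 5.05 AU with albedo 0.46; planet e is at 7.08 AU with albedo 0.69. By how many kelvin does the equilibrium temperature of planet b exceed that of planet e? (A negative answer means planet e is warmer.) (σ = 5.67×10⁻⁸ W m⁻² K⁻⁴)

ΔT ≈ 28.1 K

T_eq = [S₀(1−A)/(4σd²)]^(1/4), so T ∝ (1−A)^(1/4) / √d.
T₁ = [1360×0.54/(4×5.67×10⁻⁸×5.05²)]^(1/4) = 106.15 K.
T₂ = [1360×0.31/(4×5.67×10⁻⁸×7.08²)]^(1/4) = 78.04 K.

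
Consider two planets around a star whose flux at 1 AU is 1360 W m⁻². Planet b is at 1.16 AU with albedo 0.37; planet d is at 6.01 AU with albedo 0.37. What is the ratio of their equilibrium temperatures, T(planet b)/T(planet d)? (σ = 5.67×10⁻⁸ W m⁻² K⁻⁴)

T_eq = [S₀(1−A)/(4σd²)]^(1/4), so T ∝ (1−A)^(1/4) / √d.
T₁ = [1360×0.63/(4×5.67×10⁻⁸×1.16²)]^(1/4) = 230.19 K.
T₂ = [1360×0.63/(4×5.67×10⁻⁸×6.01²)]^(1/4) = 101.13 K.

T₁/T₂ ≈ 2.276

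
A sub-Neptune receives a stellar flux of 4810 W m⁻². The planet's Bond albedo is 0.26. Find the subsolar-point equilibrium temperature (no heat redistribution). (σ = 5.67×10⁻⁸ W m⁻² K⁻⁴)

T_ss ≈ 501 K

At the subsolar point the surface absorbs S(1−A) and emits σT⁴ per unit area — no factor of 4, since only the local patch is in balance.
T = [4810 × 0.74 / 5.67×10⁻⁸]^(1/4) = (6.28×10¹⁰)^(1/4) = 501 K.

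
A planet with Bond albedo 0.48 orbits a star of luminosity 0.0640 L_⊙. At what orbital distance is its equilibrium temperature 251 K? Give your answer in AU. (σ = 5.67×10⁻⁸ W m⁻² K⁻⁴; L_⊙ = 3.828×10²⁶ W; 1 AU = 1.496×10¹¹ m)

L = 0.0640 × 3.828×10²⁶ = 2.45×10²⁵ W.
From T_eq⁴ = L(1−A)/(16πσd²): d = √[L(1−A)/(16πσT_eq⁴)].
d = √[2.45×10²⁵ × 0.52 / (16π × 5.67×10⁻⁸ × (251)⁴)] = 3.36×10¹⁰ m = 0.224 AU.

d ≈ 0.224 AU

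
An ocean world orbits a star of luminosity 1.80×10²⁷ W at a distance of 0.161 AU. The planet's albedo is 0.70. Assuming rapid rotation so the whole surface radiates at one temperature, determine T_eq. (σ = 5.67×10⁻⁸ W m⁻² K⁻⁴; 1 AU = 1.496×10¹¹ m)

d = 0.161 AU = 2.41×10¹⁰ m.
Flux: S = L/(4πd²) = 1.80×10²⁷/(4π×(2.41×10¹⁰)²) = 2.47×10⁵ W m⁻².
Energy balance: absorbed = emitted ⇒ πR²·S(1−A) = 4πR²·σT_eq⁴, so T_eq⁴ = S(1−A)/(4σ).
T_eq = [2.47×10⁵ × 0.30 / (4 × 5.67×10⁻⁸)]^(1/4) = (3.27×10¹¹)^(1/4) = 756 K.

T_eq ≈ 756 K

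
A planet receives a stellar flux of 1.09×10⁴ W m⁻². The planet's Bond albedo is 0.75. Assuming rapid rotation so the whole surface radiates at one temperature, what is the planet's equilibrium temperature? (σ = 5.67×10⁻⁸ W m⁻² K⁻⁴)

T_eq ≈ 331 K

Energy balance: absorbed = emitted ⇒ πR²·S(1−A) = 4πR²·σT_eq⁴, so T_eq⁴ = S(1−A)/(4σ).
T_eq = [1.09×10⁴ × 0.25 / (4 × 5.67×10⁻⁸)]^(1/4) = (1.20×10¹⁰)^(1/4) = 331 K.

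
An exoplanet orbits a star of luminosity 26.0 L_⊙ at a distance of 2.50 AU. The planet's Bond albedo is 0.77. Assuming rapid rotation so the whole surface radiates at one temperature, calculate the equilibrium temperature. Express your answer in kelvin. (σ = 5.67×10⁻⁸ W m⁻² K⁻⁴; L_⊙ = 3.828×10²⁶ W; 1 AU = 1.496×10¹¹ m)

d = 2.50 AU = 3.74×10¹¹ m.
L = 26.0 × 3.828×10²⁶ = 9.95×10²⁷ W.
Flux: S = L/(4πd²) = 9.95×10²⁷/(4π×(3.74×10¹¹)²) = 5660 W m⁻².
Energy balance: absorbed = emitted ⇒ πR²·S(1−A) = 4πR²·σT_eq⁴, so T_eq⁴ = S(1−A)/(4σ).
T_eq = [5660 × 0.23 / (4 × 5.67×10⁻⁸)]^(1/4) = (5.74×10⁹)^(1/4) = 275 K.

T_eq ≈ 275 K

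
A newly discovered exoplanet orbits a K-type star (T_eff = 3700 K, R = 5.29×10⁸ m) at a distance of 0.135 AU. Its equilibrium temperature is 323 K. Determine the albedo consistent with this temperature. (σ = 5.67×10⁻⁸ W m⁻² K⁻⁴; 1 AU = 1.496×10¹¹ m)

d = 0.135 AU = 2.02×10¹⁰ m.
L = 4πR_⋆²σT_⋆⁴ = 4π(5.29×10⁸)² × 5.67×10⁻⁸ × (3700)⁴ = 3.74×10²⁵ W.
S = L/(4πd²) = 7290 W m⁻².
From T_eq⁴ = S(1−A)/(4σ): 1−A = 4σT_eq⁴/S.
1−A = 4 × 5.67×10⁻⁸ × (323)⁴ / 7290 = 0.339.

A ≈ 0.66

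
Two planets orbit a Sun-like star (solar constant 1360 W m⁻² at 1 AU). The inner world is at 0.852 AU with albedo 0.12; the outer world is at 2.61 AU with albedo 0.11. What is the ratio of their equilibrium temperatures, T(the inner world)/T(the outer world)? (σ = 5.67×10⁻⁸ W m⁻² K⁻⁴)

T_eq = [S₀(1−A)/(4σd²)]^(1/4), so T ∝ (1−A)^(1/4) / √d.
T₁ = [1360×0.88/(4×5.67×10⁻⁸×0.852²)]^(1/4) = 291.99 K.
T₂ = [1360×0.89/(4×5.67×10⁻⁸×2.61²)]^(1/4) = 167.30 K.

T₁/T₂ ≈ 1.745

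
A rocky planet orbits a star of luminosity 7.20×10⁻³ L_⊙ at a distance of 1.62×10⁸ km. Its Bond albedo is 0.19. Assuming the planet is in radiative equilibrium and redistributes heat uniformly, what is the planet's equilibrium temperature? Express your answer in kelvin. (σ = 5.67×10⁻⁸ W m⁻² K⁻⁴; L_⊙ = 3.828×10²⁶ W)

d = 1.62×10⁸ km = 1.62×10¹¹ m.
L = 7.20×10⁻³ × 3.828×10²⁶ = 2.76×10²⁴ W.
Flux: S = L/(4πd²) = 2.76×10²⁴/(4π×(1.62×10¹¹)²) = 8.36 W m⁻².
Energy balance: absorbed = emitted ⇒ πR²·S(1−A) = 4πR²·σT_eq⁴, so T_eq⁴ = S(1−A)/(4σ).
T_eq = [8.36 × 0.81 / (4 × 5.67×10⁻⁸)]^(1/4) = (2.98×10⁷)^(1/4) = 73.9 K.

T_eq ≈ 73.9 K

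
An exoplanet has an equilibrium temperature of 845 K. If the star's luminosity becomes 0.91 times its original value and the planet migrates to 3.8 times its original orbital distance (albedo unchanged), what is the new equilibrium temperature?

T_eq ≈ 423 K

T_eq ∝ L^(1/4) · d^(−1/2).
T′ = 845 × 0.91^(1/4) / 3.8^(1/2) = 423 K.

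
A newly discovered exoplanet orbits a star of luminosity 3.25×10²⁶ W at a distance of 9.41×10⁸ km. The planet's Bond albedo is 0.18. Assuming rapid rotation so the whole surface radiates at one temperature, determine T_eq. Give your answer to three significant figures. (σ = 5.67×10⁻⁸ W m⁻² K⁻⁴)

T_eq ≈ 101 K

d = 9.41×10⁸ km = 9.41×10¹¹ m.
Flux: S = L/(4πd²) = 3.25×10²⁶/(4π×(9.41×10¹¹)²) = 29.2 W m⁻².
Energy balance: absorbed = emitted ⇒ πR²·S(1−A) = 4πR²·σT_eq⁴, so T_eq⁴ = S(1−A)/(4σ).
T_eq = [29.2 × 0.82 / (4 × 5.67×10⁻⁸)]^(1/4) = (1.06×10⁸)^(1/4) = 101 K.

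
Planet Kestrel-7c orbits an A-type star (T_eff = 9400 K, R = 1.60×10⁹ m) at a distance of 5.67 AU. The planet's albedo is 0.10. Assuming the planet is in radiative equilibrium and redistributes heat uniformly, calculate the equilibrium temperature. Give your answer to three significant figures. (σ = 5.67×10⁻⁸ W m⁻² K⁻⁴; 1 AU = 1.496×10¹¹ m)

d = 5.67 AU = 8.48×10¹¹ m.
L = 4πR_⋆²σT_⋆⁴ = 4π(1.60×10⁹)² × 5.67×10⁻⁸ × (9400)⁴ = 1.42×10²⁸ W.
S = L/(4πd²) = 1580 W m⁻².
Energy balance: absorbed = emitted ⇒ πR²·S(1−A) = 4πR²·σT_eq⁴, so T_eq⁴ = S(1−A)/(4σ).
T_eq = [1580 × 0.90 / (4 × 5.67×10⁻⁸)]^(1/4) = (6.25×10⁹)^(1/4) = 281 K.

T_eq ≈ 281 K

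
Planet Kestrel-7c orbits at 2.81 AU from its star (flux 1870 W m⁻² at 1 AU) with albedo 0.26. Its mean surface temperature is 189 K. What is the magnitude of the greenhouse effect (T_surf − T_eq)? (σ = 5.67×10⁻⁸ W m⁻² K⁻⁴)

S = 1870/2.81² = 236.8 W m⁻².
T_eq = [S(1−A)/(4σ)]^(1/4) = [236.8×0.74/(4×5.67×10⁻⁸)]^(1/4) = 166.7 K.
ΔT = T_surf − T_eq = 189 − 166.7.

ΔT ≈ 22.3 K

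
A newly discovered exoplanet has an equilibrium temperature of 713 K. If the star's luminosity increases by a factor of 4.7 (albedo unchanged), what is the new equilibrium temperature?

T_eq ∝ L^(1/4) · d^(−1/2).
T′ = 713 × 4.7^(1/4) = 1050 K.

T_eq ≈ 1050 K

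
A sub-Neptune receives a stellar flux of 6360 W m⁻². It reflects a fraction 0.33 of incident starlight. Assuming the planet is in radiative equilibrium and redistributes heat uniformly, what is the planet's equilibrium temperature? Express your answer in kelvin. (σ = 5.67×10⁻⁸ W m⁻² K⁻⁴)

Energy balance: absorbed = emitted ⇒ πR²·S(1−A) = 4πR²·σT_eq⁴, so T_eq⁴ = S(1−A)/(4σ).
T_eq = [6360 × 0.67 / (4 × 5.67×10⁻⁸)]^(1/4) = (1.88×10¹⁰)^(1/4) = 370 K.

T_eq ≈ 370 K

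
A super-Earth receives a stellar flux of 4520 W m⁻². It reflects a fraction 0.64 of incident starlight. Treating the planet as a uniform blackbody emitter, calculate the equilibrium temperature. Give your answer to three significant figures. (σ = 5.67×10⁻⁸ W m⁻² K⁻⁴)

Energy balance: absorbed = emitted ⇒ πR²·S(1−A) = 4πR²·σT_eq⁴, so T_eq⁴ = S(1−A)/(4σ).
T_eq = [4520 × 0.36 / (4 × 5.67×10⁻⁸)]^(1/4) = (7.17×10⁹)^(1/4) = 291 K.

T_eq ≈ 291 K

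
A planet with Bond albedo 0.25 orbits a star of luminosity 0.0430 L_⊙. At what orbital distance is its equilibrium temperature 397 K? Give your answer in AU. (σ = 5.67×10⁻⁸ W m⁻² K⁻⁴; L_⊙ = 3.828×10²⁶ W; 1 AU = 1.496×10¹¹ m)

d ≈ 0.0883 AU

L = 0.0430 × 3.828×10²⁶ = 1.65×10²⁵ W.
From T_eq⁴ = L(1−A)/(16πσd²): d = √[L(1−A)/(16πσT_eq⁴)].
d = √[1.65×10²⁵ × 0.75 / (16π × 5.67×10⁻⁸ × (397)⁴)] = 1.32×10¹⁰ m = 0.0883 AU.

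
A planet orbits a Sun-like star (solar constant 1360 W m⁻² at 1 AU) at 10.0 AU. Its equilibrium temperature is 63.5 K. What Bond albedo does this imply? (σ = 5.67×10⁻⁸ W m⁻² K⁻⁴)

A ≈ 0.73

Flux at 10.0 AU: S = 1360/10.0² = 13.6 W m⁻².
From T_eq⁴ = S(1−A)/(4σ): 1−A = 4σT_eq⁴/S.
1−A = 4 × 5.67×10⁻⁸ × (63.5)⁴ / 13.6 = 0.271.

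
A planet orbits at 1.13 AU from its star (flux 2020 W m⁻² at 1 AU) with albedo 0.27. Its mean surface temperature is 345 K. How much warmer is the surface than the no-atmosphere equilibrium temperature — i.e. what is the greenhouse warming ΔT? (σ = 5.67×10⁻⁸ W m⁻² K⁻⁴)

ΔT ≈ 77.9 K

S = 2020/1.13² = 1582 W m⁻².
T_eq = [S(1−A)/(4σ)]^(1/4) = [1582×0.73/(4×5.67×10⁻⁸)]^(1/4) = 267.1 K.
ΔT = T_surf − T_eq = 345 − 267.1.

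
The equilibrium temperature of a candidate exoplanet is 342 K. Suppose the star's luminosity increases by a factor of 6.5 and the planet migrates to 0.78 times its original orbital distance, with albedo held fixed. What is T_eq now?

T_eq ≈ 618 K

T_eq ∝ L^(1/4) · d^(−1/2).
T′ = 342 × 6.5^(1/4) / 0.78^(1/2) = 618 K.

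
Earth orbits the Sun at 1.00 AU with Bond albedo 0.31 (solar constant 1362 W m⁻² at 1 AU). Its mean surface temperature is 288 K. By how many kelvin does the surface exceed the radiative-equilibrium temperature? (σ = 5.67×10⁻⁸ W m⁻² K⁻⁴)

ΔT ≈ 34.3 K

S = 1362/1.00² = 1362 W m⁻².
T_eq = [S(1−A)/(4σ)]^(1/4) = [1362×0.69/(4×5.67×10⁻⁸)]^(1/4) = 253.7 K.
ΔT = T_surf − T_eq = 288 − 253.7.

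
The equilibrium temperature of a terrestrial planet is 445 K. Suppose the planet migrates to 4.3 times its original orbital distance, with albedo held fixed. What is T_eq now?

T_eq ≈ 215 K

T_eq ∝ L^(1/4) · d^(−1/2).
T′ = 445 / 4.3^(1/2) = 215 K.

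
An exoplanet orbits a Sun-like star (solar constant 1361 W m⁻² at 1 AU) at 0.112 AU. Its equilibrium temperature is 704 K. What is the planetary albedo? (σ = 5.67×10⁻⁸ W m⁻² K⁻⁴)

A ≈ 0.49

Flux at 0.112 AU: S = 1361/0.112² = 1.08×10⁵ W m⁻².
From T_eq⁴ = S(1−A)/(4σ): 1−A = 4σT_eq⁴/S.
1−A = 4 × 5.67×10⁻⁸ × (704)⁴ / 1.08×10⁵ = 0.513.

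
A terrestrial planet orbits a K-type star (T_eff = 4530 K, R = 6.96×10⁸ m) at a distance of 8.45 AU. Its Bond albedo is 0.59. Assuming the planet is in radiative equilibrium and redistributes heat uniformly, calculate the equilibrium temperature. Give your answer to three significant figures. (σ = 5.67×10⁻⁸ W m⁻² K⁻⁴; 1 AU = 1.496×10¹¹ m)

d = 8.45 AU = 1.26×10¹² m.
L = 4πR_⋆²σT_⋆⁴ = 4π(6.96×10⁸)² × 5.67×10⁻⁸ × (4530)⁴ = 1.45×10²⁶ W.
S = L/(4πd²) = 7.24 W m⁻².
Energy balance: absorbed = emitted ⇒ πR²·S(1−A) = 4πR²·σT_eq⁴, so T_eq⁴ = S(1−A)/(4σ).
T_eq = [7.24 × 0.41 / (4 × 5.67×10⁻⁸)]^(1/4) = (1.31×10⁷)^(1/4) = 60.1 K.

T_eq ≈ 60.1 K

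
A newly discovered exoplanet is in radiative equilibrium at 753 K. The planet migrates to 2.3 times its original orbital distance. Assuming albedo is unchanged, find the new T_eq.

T_eq ∝ L^(1/4) · d^(−1/2).
T′ = 753 / 2.3^(1/2) = 497 K.

T_eq ≈ 497 K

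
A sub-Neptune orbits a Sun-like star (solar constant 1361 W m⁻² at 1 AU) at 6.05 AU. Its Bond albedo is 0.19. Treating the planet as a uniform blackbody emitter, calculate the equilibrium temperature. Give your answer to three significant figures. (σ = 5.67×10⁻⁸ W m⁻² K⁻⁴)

T_eq ≈ 107 K

Flux at 6.05 AU: S = 1361/6.05² = 37.2 W m⁻².
Energy balance: absorbed = emitted ⇒ πR²·S(1−A) = 4πR²·σT_eq⁴, so T_eq⁴ = S(1−A)/(4σ).
T_eq = [37.2 × 0.81 / (4 × 5.67×10⁻⁸)]^(1/4) = (1.33×10⁸)^(1/4) = 107 K.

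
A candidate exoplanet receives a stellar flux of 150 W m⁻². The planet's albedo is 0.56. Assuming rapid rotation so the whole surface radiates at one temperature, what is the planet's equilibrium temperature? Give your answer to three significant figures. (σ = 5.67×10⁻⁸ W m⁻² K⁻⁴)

T_eq ≈ 131 K

Energy balance: absorbed = emitted ⇒ πR²·S(1−A) = 4πR²·σT_eq⁴, so T_eq⁴ = S(1−A)/(4σ).
T_eq = [150 × 0.44 / (4 × 5.67×10⁻⁸)]^(1/4) = (2.91×10⁸)^(1/4) = 131 K.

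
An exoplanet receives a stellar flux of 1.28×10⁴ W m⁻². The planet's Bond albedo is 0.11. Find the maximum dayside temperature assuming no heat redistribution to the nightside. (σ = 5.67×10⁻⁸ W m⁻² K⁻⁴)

With no redistribution each surface element balances locally: S(1−A) = σT⁴.
T = [1.28×10⁴ × 0.89 / 5.67×10⁻⁸]^(1/4) = (2.01×10¹¹)^(1/4) = 670 K.

T_ss ≈ 670 K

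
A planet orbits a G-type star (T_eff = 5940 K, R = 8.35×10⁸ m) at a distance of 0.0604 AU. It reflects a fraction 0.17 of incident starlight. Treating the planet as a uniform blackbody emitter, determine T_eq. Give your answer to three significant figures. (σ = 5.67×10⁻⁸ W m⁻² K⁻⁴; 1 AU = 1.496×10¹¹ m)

T_eq ≈ 1220 K

d = 0.0604 AU = 9.04×10⁹ m.
L = 4πR_⋆²σT_⋆⁴ = 4π(8.35×10⁸)² × 5.67×10⁻⁸ × (5940)⁴ = 6.18×10²⁶ W.
S = L/(4πd²) = 6.03×10⁵ W m⁻².
Energy balance: absorbed = emitted ⇒ πR²·S(1−A) = 4πR²·σT_eq⁴, so T_eq⁴ = S(1−A)/(4σ).
T_eq = [6.03×10⁵ × 0.83 / (4 × 5.67×10⁻⁸)]^(1/4) = (2.21×10¹²)^(1/4) = 1220 K.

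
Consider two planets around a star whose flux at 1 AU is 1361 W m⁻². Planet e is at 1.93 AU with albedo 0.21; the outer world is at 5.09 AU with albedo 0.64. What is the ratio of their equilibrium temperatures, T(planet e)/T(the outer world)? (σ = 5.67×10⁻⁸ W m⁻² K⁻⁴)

T₁/T₂ ≈ 1.977

T_eq = [S₀(1−A)/(4σd²)]^(1/4), so T ∝ (1−A)^(1/4) / √d.
T₁ = [1361×0.79/(4×5.67×10⁻⁸×1.93²)]^(1/4) = 188.88 K.
T₂ = [1361×0.36/(4×5.67×10⁻⁸×5.09²)]^(1/4) = 95.56 K.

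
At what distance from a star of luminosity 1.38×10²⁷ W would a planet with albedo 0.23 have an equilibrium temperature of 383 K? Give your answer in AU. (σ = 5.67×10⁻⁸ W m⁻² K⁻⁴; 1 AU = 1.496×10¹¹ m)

d ≈ 0.880 AU

From T_eq⁴ = L(1−A)/(16πσd²): d = √[L(1−A)/(16πσT_eq⁴)].
d = √[1.38×10²⁷ × 0.77 / (16π × 5.67×10⁻⁸ × (383)⁴)] = 1.32×10¹¹ m = 0.880 AU.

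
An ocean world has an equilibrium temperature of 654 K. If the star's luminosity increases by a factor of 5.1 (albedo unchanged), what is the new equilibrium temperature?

T_eq ∝ L^(1/4) · d^(−1/2).
T′ = 654 × 5.1^(1/4) = 983 K.

T_eq ≈ 983 K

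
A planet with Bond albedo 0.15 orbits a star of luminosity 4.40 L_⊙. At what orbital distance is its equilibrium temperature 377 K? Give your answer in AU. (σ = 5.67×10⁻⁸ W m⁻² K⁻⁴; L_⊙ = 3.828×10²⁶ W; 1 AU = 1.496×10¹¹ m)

d ≈ 1.05 AU

L = 4.40 × 3.828×10²⁶ = 1.68×10²⁷ W.
From T_eq⁴ = L(1−A)/(16πσd²): d = √[L(1−A)/(16πσT_eq⁴)].
d = √[1.68×10²⁷ × 0.85 / (16π × 5.67×10⁻⁸ × (377)⁴)] = 1.58×10¹¹ m = 1.05 AU.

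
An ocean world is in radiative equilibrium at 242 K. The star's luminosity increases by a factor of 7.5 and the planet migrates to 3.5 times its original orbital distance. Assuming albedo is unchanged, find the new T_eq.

T_eq ∝ L^(1/4) · d^(−1/2).
T′ = 242 × 7.5^(1/4) / 3.5^(1/2) = 214 K.

T_eq ≈ 214 K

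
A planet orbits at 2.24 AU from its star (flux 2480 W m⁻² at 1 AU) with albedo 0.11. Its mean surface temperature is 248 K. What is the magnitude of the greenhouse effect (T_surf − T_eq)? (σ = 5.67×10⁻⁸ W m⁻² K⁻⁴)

S = 2480/2.24² = 494.3 W m⁻².
T_eq = [S(1−A)/(4σ)]^(1/4) = [494.3×0.89/(4×5.67×10⁻⁸)]^(1/4) = 209.9 K.
ΔT = T_surf − T_eq = 248 − 209.9.

ΔT ≈ 38.1 K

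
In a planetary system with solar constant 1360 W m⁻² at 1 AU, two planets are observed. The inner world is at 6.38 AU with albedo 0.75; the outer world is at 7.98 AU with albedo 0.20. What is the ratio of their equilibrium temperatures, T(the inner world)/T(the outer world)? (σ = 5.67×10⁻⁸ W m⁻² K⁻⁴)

T_eq = [S₀(1−A)/(4σd²)]^(1/4), so T ∝ (1−A)^(1/4) / √d.
T₁ = [1360×0.25/(4×5.67×10⁻⁸×6.38²)]^(1/4) = 77.90 K.
T₂ = [1360×0.80/(4×5.67×10⁻⁸×7.98²)]^(1/4) = 93.16 K.

T₁/T₂ ≈ 0.836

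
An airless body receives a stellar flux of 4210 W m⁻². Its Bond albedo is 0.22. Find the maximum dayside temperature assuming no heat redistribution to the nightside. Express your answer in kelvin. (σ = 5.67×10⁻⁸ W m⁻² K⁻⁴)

T_ss ≈ 491 K

With no redistribution each surface element balances locally: S(1−A) = σT⁴.
T = [4210 × 0.78 / 5.67×10⁻⁸]^(1/4) = (5.79×10¹⁰)^(1/4) = 491 K.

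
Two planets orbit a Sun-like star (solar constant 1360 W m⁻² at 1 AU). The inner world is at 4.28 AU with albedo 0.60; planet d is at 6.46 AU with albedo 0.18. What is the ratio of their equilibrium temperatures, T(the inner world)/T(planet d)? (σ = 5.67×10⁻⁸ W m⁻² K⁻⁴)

T₁/T₂ ≈ 1.027

T_eq = [S₀(1−A)/(4σd²)]^(1/4), so T ∝ (1−A)^(1/4) / √d.
T₁ = [1360×0.40/(4×5.67×10⁻⁸×4.28²)]^(1/4) = 106.97 K.
T₂ = [1360×0.82/(4×5.67×10⁻⁸×6.46²)]^(1/4) = 104.19 K.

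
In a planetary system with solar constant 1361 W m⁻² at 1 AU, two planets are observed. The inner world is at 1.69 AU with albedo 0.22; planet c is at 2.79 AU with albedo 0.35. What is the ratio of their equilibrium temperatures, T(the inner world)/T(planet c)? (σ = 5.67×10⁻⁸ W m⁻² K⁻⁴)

T_eq = [S₀(1−A)/(4σd²)]^(1/4), so T ∝ (1−A)^(1/4) / √d.
T₁ = [1361×0.78/(4×5.67×10⁻⁸×1.69²)]^(1/4) = 201.20 K.
T₂ = [1361×0.65/(4×5.67×10⁻⁸×2.79²)]^(1/4) = 149.62 K.

T₁/T₂ ≈ 1.345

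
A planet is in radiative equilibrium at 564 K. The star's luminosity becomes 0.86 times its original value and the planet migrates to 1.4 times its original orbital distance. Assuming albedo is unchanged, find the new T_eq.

T_eq ∝ L^(1/4) · d^(−1/2).
T′ = 564 × 0.86^(1/4) / 1.4^(1/2) = 459 K.

T_eq ≈ 459 K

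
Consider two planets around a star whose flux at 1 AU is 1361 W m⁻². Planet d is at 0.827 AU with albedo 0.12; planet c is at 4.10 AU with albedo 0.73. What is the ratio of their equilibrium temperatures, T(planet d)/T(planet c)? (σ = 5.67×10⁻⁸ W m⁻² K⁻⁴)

T_eq = [S₀(1−A)/(4σd²)]^(1/4), so T ∝ (1−A)^(1/4) / √d.
T₁ = [1361×0.88/(4×5.67×10⁻⁸×0.827²)]^(1/4) = 296.43 K.
T₂ = [1361×0.27/(4×5.67×10⁻⁸×4.10²)]^(1/4) = 99.08 K.

T₁/T₂ ≈ 2.992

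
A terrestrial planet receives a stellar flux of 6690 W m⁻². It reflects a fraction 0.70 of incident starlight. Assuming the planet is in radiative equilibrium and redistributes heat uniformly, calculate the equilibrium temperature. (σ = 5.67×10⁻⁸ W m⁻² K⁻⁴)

T_eq ≈ 307 K

Energy balance: absorbed = emitted ⇒ πR²·S(1−A) = 4πR²·σT_eq⁴, so T_eq⁴ = S(1−A)/(4σ).
T_eq = [6690 × 0.30 / (4 × 5.67×10⁻⁸)]^(1/4) = (8.85×10⁹)^(1/4) = 307 K.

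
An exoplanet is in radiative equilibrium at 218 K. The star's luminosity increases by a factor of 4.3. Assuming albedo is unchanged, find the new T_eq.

T_eq ≈ 314 K

T_eq ∝ L^(1/4) · d^(−1/2).
T′ = 218 × 4.3^(1/4) = 314 K.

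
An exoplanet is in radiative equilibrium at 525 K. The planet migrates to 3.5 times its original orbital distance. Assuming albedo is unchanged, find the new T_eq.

T_eq ≈ 281 K

T_eq ∝ L^(1/4) · d^(−1/2).
T′ = 525 / 3.5^(1/2) = 281 K.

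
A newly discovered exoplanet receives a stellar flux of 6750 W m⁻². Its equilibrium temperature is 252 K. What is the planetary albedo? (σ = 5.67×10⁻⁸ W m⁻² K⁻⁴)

From T_eq⁴ = S(1−A)/(4σ): 1−A = 4σT_eq⁴/S.
1−A = 4 × 5.67×10⁻⁸ × (252)⁴ / 6750 = 0.136.

A ≈ 0.86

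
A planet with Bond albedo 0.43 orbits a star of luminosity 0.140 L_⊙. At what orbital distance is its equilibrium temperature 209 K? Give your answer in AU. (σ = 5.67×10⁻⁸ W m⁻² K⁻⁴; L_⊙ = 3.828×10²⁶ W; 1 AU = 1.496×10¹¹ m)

d ≈ 0.501 AU

L = 0.140 × 3.828×10²⁶ = 5.36×10²⁵ W.
From T_eq⁴ = L(1−A)/(16πσd²): d = √[L(1−A)/(16πσT_eq⁴)].
d = √[5.36×10²⁵ × 0.57 / (16π × 5.67×10⁻⁸ × (209)⁴)] = 7.49×10¹⁰ m = 0.501 AU.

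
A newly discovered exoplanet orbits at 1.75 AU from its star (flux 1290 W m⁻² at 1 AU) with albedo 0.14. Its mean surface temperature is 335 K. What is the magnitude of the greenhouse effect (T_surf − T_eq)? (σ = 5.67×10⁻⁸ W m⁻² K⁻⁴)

S = 1290/1.75² = 421.2 W m⁻².
T_eq = [S(1−A)/(4σ)]^(1/4) = [421.2×0.86/(4×5.67×10⁻⁸)]^(1/4) = 199.9 K.
ΔT = T_surf − T_eq = 335 − 199.9.

ΔT ≈ 135.1 K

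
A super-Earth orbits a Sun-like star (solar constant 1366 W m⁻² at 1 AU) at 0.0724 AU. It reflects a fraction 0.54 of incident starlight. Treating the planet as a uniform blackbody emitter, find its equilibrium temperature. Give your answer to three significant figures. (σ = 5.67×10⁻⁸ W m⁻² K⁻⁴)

Flux at 0.0724 AU: S = 1366/0.0724² = 2.61×10⁵ W m⁻².
Energy balance: absorbed = emitted ⇒ πR²·S(1−A) = 4πR²·σT_eq⁴, so T_eq⁴ = S(1−A)/(4σ).
T_eq = [2.61×10⁵ × 0.46 / (4 × 5.67×10⁻⁸)]^(1/4) = (5.29×10¹¹)^(1/4) = 853 K.

T_eq ≈ 853 K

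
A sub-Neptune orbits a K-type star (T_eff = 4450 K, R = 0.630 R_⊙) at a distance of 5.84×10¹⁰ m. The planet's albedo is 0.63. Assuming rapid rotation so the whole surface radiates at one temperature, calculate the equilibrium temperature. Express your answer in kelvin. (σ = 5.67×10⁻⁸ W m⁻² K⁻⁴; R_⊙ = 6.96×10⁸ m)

T_eq ≈ 213 K

R_⋆ = 0.630 × 6.96×10⁸ = 4.38×10⁸ m.
L = 4πR_⋆²σT_⋆⁴ = 4π(4.38×10⁸)² × 5.67×10⁻⁸ × (4450)⁴ = 5.37×10²⁵ W.
S = L/(4πd²) = 1250 W m⁻².
Energy balance: absorbed = emitted ⇒ πR²·S(1−A) = 4πR²·σT_eq⁴, so T_eq⁴ = S(1−A)/(4σ).
T_eq = [1250 × 0.37 / (4 × 5.67×10⁻⁸)]^(1/4) = (2.04×10⁹)^(1/4) = 213 K.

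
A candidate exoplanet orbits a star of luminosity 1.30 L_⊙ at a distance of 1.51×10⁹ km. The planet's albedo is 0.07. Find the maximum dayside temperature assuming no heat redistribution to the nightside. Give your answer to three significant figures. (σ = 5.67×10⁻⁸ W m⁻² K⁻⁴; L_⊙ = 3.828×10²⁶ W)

d = 1.51×10⁹ km = 1.51×10¹² m.
L = 1.30 × 3.828×10²⁶ = 4.98×10²⁶ W.
Flux: S = L/(4πd²) = 4.98×10²⁶/(4π×(1.51×10¹²)²) = 17.4 W m⁻².
With no redistribution each surface element balances locally: S(1−A) = σT⁴.
T = [17.4 × 0.93 / 5.67×10⁻⁸]^(1/4) = (2.85×10⁸)^(1/4) = 130 K.

T_ss ≈ 130 K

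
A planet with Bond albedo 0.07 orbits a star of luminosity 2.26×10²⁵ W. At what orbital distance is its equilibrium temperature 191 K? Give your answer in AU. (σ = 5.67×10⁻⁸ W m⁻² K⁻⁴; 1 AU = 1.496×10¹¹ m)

From T_eq⁴ = L(1−A)/(16πσd²): d = √[L(1−A)/(16πσT_eq⁴)].
d = √[2.26×10²⁵ × 0.93 / (16π × 5.67×10⁻⁸ × (191)⁴)] = 7.44×10¹⁰ m = 0.498 AU.

d ≈ 0.498 AU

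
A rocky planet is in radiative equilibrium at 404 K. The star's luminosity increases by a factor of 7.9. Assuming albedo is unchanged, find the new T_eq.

T_eq ≈ 677 K

T_eq ∝ L^(1/4) · d^(−1/2).
T′ = 404 × 7.9^(1/4) = 677 K.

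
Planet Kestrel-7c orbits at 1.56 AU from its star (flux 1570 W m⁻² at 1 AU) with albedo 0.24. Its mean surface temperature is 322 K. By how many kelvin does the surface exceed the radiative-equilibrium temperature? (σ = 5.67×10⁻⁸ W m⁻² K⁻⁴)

S = 1570/1.56² = 645.1 W m⁻².
T_eq = [S(1−A)/(4σ)]^(1/4) = [645.1×0.76/(4×5.67×10⁻⁸)]^(1/4) = 215.6 K.
ΔT = T_surf − T_eq = 322 − 215.6.

ΔT ≈ 106.4 K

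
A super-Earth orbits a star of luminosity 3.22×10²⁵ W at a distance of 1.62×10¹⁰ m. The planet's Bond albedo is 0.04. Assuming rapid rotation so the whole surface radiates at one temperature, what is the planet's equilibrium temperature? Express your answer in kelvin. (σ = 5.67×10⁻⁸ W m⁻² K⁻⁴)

T_eq ≈ 451 K

Flux: S = L/(4πd²) = 3.22×10²⁵/(4π×(1.62×10¹⁰)²) = 9760 W m⁻².
Energy balance: absorbed = emitted ⇒ πR²·S(1−A) = 4πR²·σT_eq⁴, so T_eq⁴ = S(1−A)/(4σ).
T_eq = [9760 × 0.96 / (4 × 5.67×10⁻⁸)]^(1/4) = (4.13×10¹⁰)^(1/4) = 451 K.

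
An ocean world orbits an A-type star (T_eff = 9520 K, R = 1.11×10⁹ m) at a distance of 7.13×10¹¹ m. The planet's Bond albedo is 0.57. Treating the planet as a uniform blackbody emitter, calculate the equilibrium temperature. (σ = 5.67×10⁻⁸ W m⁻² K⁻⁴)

L = 4πR_⋆²σT_⋆⁴ = 4π(1.11×10⁹)² × 5.67×10⁻⁸ × (9520)⁴ = 7.21×10²⁷ W.
S = L/(4πd²) = 1130 W m⁻².
Energy balance: absorbed = emitted ⇒ πR²·S(1−A) = 4πR²·σT_eq⁴, so T_eq⁴ = S(1−A)/(4σ).
T_eq = [1130 × 0.43 / (4 × 5.67×10⁻⁸)]^(1/4) = (2.14×10⁹)^(1/4) = 215 K.

T_eq ≈ 215 K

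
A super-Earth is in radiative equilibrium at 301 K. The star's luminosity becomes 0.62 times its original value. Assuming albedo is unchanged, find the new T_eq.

T_eq ≈ 267 K

T_eq ∝ L^(1/4) · d^(−1/2).
T′ = 301 × 0.62^(1/4) = 267 K.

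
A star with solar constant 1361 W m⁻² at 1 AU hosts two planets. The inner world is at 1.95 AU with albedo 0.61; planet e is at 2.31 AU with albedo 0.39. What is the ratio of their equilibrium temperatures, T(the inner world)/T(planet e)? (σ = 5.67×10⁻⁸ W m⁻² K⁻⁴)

T_eq = [S₀(1−A)/(4σd²)]^(1/4), so T ∝ (1−A)^(1/4) / √d.
T₁ = [1361×0.39/(4×5.67×10⁻⁸×1.95²)]^(1/4) = 157.51 K.
T₂ = [1361×0.61/(4×5.67×10⁻⁸×2.31²)]^(1/4) = 161.84 K.

T₁/T₂ ≈ 0.973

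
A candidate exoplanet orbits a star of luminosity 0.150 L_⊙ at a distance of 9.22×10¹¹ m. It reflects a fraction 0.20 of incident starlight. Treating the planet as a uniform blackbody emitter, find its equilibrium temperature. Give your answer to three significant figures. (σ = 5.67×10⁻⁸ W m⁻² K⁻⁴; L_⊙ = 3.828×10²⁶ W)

T_eq ≈ 66.0 K

L = 0.150 × 3.828×10²⁶ = 5.74×10²⁵ W.
Flux: S = L/(4πd²) = 5.74×10²⁵/(4π×(9.22×10¹¹)²) = 5.38 W m⁻².
Energy balance: absorbed = emitted ⇒ πR²·S(1−A) = 4πR²·σT_eq⁴, so T_eq⁴ = S(1−A)/(4σ).
T_eq = [5.38 × 0.80 / (4 × 5.67×10⁻⁸)]^(1/4) = (1.90×10⁷)^(1/4) = 66.0 K.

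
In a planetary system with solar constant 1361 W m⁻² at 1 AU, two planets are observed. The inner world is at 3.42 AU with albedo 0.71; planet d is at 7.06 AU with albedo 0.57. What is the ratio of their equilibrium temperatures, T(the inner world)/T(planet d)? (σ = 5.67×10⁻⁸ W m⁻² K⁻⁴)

T_eq = [S₀(1−A)/(4σd²)]^(1/4), so T ∝ (1−A)^(1/4) / √d.
T₁ = [1361×0.29/(4×5.67×10⁻⁸×3.42²)]^(1/4) = 110.44 K.
T₂ = [1361×0.43/(4×5.67×10⁻⁸×7.06²)]^(1/4) = 84.82 K.

T₁/T₂ ≈ 1.302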